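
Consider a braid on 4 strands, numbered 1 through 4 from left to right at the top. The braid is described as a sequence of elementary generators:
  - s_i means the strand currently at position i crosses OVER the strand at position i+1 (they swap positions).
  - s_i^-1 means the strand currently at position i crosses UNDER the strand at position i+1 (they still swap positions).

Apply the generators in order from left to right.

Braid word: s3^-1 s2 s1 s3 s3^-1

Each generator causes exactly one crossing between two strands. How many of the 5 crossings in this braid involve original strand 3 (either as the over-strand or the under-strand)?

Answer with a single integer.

Answer: 3

Derivation:
Gen 1: crossing 3x4. Involves strand 3? yes. Count so far: 1
Gen 2: crossing 2x4. Involves strand 3? no. Count so far: 1
Gen 3: crossing 1x4. Involves strand 3? no. Count so far: 1
Gen 4: crossing 2x3. Involves strand 3? yes. Count so far: 2
Gen 5: crossing 3x2. Involves strand 3? yes. Count so far: 3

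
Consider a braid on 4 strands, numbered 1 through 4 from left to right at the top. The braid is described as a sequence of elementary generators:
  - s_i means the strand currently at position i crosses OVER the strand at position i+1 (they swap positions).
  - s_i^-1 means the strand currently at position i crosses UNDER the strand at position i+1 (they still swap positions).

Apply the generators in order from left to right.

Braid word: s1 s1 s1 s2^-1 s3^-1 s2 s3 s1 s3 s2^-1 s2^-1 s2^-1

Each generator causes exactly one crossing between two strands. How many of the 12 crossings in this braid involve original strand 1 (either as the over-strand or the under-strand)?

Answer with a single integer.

Answer: 7

Derivation:
Gen 1: crossing 1x2. Involves strand 1? yes. Count so far: 1
Gen 2: crossing 2x1. Involves strand 1? yes. Count so far: 2
Gen 3: crossing 1x2. Involves strand 1? yes. Count so far: 3
Gen 4: crossing 1x3. Involves strand 1? yes. Count so far: 4
Gen 5: crossing 1x4. Involves strand 1? yes. Count so far: 5
Gen 6: crossing 3x4. Involves strand 1? no. Count so far: 5
Gen 7: crossing 3x1. Involves strand 1? yes. Count so far: 6
Gen 8: crossing 2x4. Involves strand 1? no. Count so far: 6
Gen 9: crossing 1x3. Involves strand 1? yes. Count so far: 7
Gen 10: crossing 2x3. Involves strand 1? no. Count so far: 7
Gen 11: crossing 3x2. Involves strand 1? no. Count so far: 7
Gen 12: crossing 2x3. Involves strand 1? no. Count so far: 7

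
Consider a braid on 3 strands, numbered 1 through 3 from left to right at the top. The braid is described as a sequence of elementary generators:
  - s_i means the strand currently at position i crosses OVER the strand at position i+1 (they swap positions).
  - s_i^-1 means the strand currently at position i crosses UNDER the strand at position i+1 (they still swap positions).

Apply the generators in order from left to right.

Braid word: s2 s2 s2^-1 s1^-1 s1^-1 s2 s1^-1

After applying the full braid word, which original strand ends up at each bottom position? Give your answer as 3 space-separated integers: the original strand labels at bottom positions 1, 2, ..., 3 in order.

Answer: 2 1 3

Derivation:
Gen 1 (s2): strand 2 crosses over strand 3. Perm now: [1 3 2]
Gen 2 (s2): strand 3 crosses over strand 2. Perm now: [1 2 3]
Gen 3 (s2^-1): strand 2 crosses under strand 3. Perm now: [1 3 2]
Gen 4 (s1^-1): strand 1 crosses under strand 3. Perm now: [3 1 2]
Gen 5 (s1^-1): strand 3 crosses under strand 1. Perm now: [1 3 2]
Gen 6 (s2): strand 3 crosses over strand 2. Perm now: [1 2 3]
Gen 7 (s1^-1): strand 1 crosses under strand 2. Perm now: [2 1 3]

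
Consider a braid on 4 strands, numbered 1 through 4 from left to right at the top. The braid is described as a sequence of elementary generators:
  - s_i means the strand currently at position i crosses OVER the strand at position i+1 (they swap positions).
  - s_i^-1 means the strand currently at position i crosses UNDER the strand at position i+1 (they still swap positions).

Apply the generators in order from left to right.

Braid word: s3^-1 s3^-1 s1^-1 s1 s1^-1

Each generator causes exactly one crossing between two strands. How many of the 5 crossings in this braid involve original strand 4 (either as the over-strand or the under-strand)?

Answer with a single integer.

Answer: 2

Derivation:
Gen 1: crossing 3x4. Involves strand 4? yes. Count so far: 1
Gen 2: crossing 4x3. Involves strand 4? yes. Count so far: 2
Gen 3: crossing 1x2. Involves strand 4? no. Count so far: 2
Gen 4: crossing 2x1. Involves strand 4? no. Count so far: 2
Gen 5: crossing 1x2. Involves strand 4? no. Count so far: 2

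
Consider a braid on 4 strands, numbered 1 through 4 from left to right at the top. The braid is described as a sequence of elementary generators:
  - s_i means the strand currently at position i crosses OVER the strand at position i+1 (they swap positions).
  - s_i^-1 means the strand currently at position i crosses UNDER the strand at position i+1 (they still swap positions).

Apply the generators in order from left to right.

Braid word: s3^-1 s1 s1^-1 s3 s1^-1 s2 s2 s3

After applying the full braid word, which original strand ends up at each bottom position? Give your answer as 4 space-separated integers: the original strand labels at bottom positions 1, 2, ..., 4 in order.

Gen 1 (s3^-1): strand 3 crosses under strand 4. Perm now: [1 2 4 3]
Gen 2 (s1): strand 1 crosses over strand 2. Perm now: [2 1 4 3]
Gen 3 (s1^-1): strand 2 crosses under strand 1. Perm now: [1 2 4 3]
Gen 4 (s3): strand 4 crosses over strand 3. Perm now: [1 2 3 4]
Gen 5 (s1^-1): strand 1 crosses under strand 2. Perm now: [2 1 3 4]
Gen 6 (s2): strand 1 crosses over strand 3. Perm now: [2 3 1 4]
Gen 7 (s2): strand 3 crosses over strand 1. Perm now: [2 1 3 4]
Gen 8 (s3): strand 3 crosses over strand 4. Perm now: [2 1 4 3]

Answer: 2 1 4 3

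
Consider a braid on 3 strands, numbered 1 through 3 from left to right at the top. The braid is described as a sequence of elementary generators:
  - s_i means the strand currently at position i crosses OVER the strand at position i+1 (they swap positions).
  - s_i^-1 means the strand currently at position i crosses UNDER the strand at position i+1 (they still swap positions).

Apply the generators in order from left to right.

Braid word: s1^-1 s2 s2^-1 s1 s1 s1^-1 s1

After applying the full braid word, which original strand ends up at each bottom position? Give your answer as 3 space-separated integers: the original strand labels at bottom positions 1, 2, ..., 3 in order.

Answer: 2 1 3

Derivation:
Gen 1 (s1^-1): strand 1 crosses under strand 2. Perm now: [2 1 3]
Gen 2 (s2): strand 1 crosses over strand 3. Perm now: [2 3 1]
Gen 3 (s2^-1): strand 3 crosses under strand 1. Perm now: [2 1 3]
Gen 4 (s1): strand 2 crosses over strand 1. Perm now: [1 2 3]
Gen 5 (s1): strand 1 crosses over strand 2. Perm now: [2 1 3]
Gen 6 (s1^-1): strand 2 crosses under strand 1. Perm now: [1 2 3]
Gen 7 (s1): strand 1 crosses over strand 2. Perm now: [2 1 3]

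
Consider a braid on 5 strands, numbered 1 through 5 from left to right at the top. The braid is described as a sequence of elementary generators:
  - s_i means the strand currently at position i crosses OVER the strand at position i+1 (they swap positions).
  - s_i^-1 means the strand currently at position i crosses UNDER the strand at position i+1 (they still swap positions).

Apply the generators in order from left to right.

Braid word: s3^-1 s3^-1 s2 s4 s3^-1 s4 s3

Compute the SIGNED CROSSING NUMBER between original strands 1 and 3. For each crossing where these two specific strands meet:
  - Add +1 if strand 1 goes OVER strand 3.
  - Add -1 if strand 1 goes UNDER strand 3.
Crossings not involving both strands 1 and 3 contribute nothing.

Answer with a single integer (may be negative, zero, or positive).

Answer: 0

Derivation:
Gen 1: crossing 3x4. Both 1&3? no. Sum: 0
Gen 2: crossing 4x3. Both 1&3? no. Sum: 0
Gen 3: crossing 2x3. Both 1&3? no. Sum: 0
Gen 4: crossing 4x5. Both 1&3? no. Sum: 0
Gen 5: crossing 2x5. Both 1&3? no. Sum: 0
Gen 6: crossing 2x4. Both 1&3? no. Sum: 0
Gen 7: crossing 5x4. Both 1&3? no. Sum: 0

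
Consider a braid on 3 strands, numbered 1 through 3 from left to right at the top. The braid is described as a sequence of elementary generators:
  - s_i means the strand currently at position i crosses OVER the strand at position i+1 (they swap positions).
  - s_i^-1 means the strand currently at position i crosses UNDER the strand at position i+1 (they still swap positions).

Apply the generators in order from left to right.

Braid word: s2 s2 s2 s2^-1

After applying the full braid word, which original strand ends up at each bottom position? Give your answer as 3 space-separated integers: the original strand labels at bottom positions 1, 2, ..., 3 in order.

Answer: 1 2 3

Derivation:
Gen 1 (s2): strand 2 crosses over strand 3. Perm now: [1 3 2]
Gen 2 (s2): strand 3 crosses over strand 2. Perm now: [1 2 3]
Gen 3 (s2): strand 2 crosses over strand 3. Perm now: [1 3 2]
Gen 4 (s2^-1): strand 3 crosses under strand 2. Perm now: [1 2 3]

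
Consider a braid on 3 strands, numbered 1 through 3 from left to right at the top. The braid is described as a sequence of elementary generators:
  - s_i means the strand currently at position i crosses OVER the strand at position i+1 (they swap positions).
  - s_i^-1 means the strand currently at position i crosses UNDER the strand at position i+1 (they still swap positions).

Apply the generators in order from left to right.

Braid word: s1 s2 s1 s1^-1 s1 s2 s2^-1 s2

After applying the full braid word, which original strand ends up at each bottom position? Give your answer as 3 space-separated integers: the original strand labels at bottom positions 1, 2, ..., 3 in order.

Answer: 3 1 2

Derivation:
Gen 1 (s1): strand 1 crosses over strand 2. Perm now: [2 1 3]
Gen 2 (s2): strand 1 crosses over strand 3. Perm now: [2 3 1]
Gen 3 (s1): strand 2 crosses over strand 3. Perm now: [3 2 1]
Gen 4 (s1^-1): strand 3 crosses under strand 2. Perm now: [2 3 1]
Gen 5 (s1): strand 2 crosses over strand 3. Perm now: [3 2 1]
Gen 6 (s2): strand 2 crosses over strand 1. Perm now: [3 1 2]
Gen 7 (s2^-1): strand 1 crosses under strand 2. Perm now: [3 2 1]
Gen 8 (s2): strand 2 crosses over strand 1. Perm now: [3 1 2]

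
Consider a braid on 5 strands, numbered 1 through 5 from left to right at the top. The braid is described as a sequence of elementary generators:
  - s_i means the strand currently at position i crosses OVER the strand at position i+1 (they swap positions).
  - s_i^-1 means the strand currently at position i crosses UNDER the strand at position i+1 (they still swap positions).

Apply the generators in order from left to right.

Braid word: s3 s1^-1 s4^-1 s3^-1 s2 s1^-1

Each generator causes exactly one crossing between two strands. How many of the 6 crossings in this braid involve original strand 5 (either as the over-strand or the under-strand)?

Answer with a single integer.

Answer: 4

Derivation:
Gen 1: crossing 3x4. Involves strand 5? no. Count so far: 0
Gen 2: crossing 1x2. Involves strand 5? no. Count so far: 0
Gen 3: crossing 3x5. Involves strand 5? yes. Count so far: 1
Gen 4: crossing 4x5. Involves strand 5? yes. Count so far: 2
Gen 5: crossing 1x5. Involves strand 5? yes. Count so far: 3
Gen 6: crossing 2x5. Involves strand 5? yes. Count so far: 4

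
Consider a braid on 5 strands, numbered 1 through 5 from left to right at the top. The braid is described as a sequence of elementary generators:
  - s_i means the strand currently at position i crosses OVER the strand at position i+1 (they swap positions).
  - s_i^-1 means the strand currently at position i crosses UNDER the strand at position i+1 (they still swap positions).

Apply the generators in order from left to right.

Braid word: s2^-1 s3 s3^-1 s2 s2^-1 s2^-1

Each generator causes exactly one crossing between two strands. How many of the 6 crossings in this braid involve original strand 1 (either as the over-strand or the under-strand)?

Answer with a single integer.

Answer: 0

Derivation:
Gen 1: crossing 2x3. Involves strand 1? no. Count so far: 0
Gen 2: crossing 2x4. Involves strand 1? no. Count so far: 0
Gen 3: crossing 4x2. Involves strand 1? no. Count so far: 0
Gen 4: crossing 3x2. Involves strand 1? no. Count so far: 0
Gen 5: crossing 2x3. Involves strand 1? no. Count so far: 0
Gen 6: crossing 3x2. Involves strand 1? no. Count so far: 0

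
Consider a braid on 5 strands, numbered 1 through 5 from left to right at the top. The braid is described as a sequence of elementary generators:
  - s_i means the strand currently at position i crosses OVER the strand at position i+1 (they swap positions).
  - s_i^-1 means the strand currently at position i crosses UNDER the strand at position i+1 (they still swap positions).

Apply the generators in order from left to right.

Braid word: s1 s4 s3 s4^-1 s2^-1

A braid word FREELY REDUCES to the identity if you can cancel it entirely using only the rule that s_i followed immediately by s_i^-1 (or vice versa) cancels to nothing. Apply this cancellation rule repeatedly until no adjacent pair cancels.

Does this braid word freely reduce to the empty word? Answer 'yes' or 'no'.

Answer: no

Derivation:
Gen 1 (s1): push. Stack: [s1]
Gen 2 (s4): push. Stack: [s1 s4]
Gen 3 (s3): push. Stack: [s1 s4 s3]
Gen 4 (s4^-1): push. Stack: [s1 s4 s3 s4^-1]
Gen 5 (s2^-1): push. Stack: [s1 s4 s3 s4^-1 s2^-1]
Reduced word: s1 s4 s3 s4^-1 s2^-1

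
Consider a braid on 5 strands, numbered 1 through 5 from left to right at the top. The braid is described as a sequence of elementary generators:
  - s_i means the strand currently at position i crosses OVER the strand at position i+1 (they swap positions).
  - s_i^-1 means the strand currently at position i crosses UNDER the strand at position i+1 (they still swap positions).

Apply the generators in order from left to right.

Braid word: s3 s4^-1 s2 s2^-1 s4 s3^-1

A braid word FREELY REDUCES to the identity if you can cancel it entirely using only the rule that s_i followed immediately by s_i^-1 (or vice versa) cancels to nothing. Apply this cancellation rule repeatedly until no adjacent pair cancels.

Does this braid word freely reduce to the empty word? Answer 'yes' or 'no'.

Answer: yes

Derivation:
Gen 1 (s3): push. Stack: [s3]
Gen 2 (s4^-1): push. Stack: [s3 s4^-1]
Gen 3 (s2): push. Stack: [s3 s4^-1 s2]
Gen 4 (s2^-1): cancels prior s2. Stack: [s3 s4^-1]
Gen 5 (s4): cancels prior s4^-1. Stack: [s3]
Gen 6 (s3^-1): cancels prior s3. Stack: []
Reduced word: (empty)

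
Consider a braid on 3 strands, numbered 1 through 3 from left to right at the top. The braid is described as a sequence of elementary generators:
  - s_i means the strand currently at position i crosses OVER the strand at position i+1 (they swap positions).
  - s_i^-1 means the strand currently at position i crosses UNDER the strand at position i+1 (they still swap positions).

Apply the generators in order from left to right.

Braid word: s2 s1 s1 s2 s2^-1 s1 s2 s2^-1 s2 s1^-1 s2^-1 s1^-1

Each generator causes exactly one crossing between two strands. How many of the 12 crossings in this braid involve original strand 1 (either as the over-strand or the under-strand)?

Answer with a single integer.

Answer: 8

Derivation:
Gen 1: crossing 2x3. Involves strand 1? no. Count so far: 0
Gen 2: crossing 1x3. Involves strand 1? yes. Count so far: 1
Gen 3: crossing 3x1. Involves strand 1? yes. Count so far: 2
Gen 4: crossing 3x2. Involves strand 1? no. Count so far: 2
Gen 5: crossing 2x3. Involves strand 1? no. Count so far: 2
Gen 6: crossing 1x3. Involves strand 1? yes. Count so far: 3
Gen 7: crossing 1x2. Involves strand 1? yes. Count so far: 4
Gen 8: crossing 2x1. Involves strand 1? yes. Count so far: 5
Gen 9: crossing 1x2. Involves strand 1? yes. Count so far: 6
Gen 10: crossing 3x2. Involves strand 1? no. Count so far: 6
Gen 11: crossing 3x1. Involves strand 1? yes. Count so far: 7
Gen 12: crossing 2x1. Involves strand 1? yes. Count so far: 8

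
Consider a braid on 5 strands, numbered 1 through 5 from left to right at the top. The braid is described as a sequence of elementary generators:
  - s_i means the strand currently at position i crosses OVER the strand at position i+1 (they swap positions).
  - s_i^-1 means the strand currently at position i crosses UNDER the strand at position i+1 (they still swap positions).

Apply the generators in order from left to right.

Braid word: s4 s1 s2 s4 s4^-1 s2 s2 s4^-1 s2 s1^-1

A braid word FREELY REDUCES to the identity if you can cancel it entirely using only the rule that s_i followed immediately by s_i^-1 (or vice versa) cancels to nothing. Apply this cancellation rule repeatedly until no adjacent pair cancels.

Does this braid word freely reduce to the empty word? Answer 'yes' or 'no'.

Answer: no

Derivation:
Gen 1 (s4): push. Stack: [s4]
Gen 2 (s1): push. Stack: [s4 s1]
Gen 3 (s2): push. Stack: [s4 s1 s2]
Gen 4 (s4): push. Stack: [s4 s1 s2 s4]
Gen 5 (s4^-1): cancels prior s4. Stack: [s4 s1 s2]
Gen 6 (s2): push. Stack: [s4 s1 s2 s2]
Gen 7 (s2): push. Stack: [s4 s1 s2 s2 s2]
Gen 8 (s4^-1): push. Stack: [s4 s1 s2 s2 s2 s4^-1]
Gen 9 (s2): push. Stack: [s4 s1 s2 s2 s2 s4^-1 s2]
Gen 10 (s1^-1): push. Stack: [s4 s1 s2 s2 s2 s4^-1 s2 s1^-1]
Reduced word: s4 s1 s2 s2 s2 s4^-1 s2 s1^-1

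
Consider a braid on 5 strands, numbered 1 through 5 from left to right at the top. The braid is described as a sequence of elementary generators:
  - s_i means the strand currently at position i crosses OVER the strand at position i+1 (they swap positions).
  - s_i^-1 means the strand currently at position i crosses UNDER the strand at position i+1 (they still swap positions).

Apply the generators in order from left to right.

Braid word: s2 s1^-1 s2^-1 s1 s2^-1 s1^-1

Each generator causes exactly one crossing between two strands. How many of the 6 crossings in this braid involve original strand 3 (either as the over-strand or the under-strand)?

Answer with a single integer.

Answer: 4

Derivation:
Gen 1: crossing 2x3. Involves strand 3? yes. Count so far: 1
Gen 2: crossing 1x3. Involves strand 3? yes. Count so far: 2
Gen 3: crossing 1x2. Involves strand 3? no. Count so far: 2
Gen 4: crossing 3x2. Involves strand 3? yes. Count so far: 3
Gen 5: crossing 3x1. Involves strand 3? yes. Count so far: 4
Gen 6: crossing 2x1. Involves strand 3? no. Count so far: 4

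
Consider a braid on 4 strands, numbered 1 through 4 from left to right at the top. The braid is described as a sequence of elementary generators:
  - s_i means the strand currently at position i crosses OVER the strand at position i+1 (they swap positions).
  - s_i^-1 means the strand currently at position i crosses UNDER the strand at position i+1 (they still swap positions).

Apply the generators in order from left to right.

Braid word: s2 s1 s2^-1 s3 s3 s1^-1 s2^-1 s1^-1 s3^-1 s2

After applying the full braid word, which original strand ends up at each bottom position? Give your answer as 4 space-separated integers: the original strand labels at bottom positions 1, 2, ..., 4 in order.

Gen 1 (s2): strand 2 crosses over strand 3. Perm now: [1 3 2 4]
Gen 2 (s1): strand 1 crosses over strand 3. Perm now: [3 1 2 4]
Gen 3 (s2^-1): strand 1 crosses under strand 2. Perm now: [3 2 1 4]
Gen 4 (s3): strand 1 crosses over strand 4. Perm now: [3 2 4 1]
Gen 5 (s3): strand 4 crosses over strand 1. Perm now: [3 2 1 4]
Gen 6 (s1^-1): strand 3 crosses under strand 2. Perm now: [2 3 1 4]
Gen 7 (s2^-1): strand 3 crosses under strand 1. Perm now: [2 1 3 4]
Gen 8 (s1^-1): strand 2 crosses under strand 1. Perm now: [1 2 3 4]
Gen 9 (s3^-1): strand 3 crosses under strand 4. Perm now: [1 2 4 3]
Gen 10 (s2): strand 2 crosses over strand 4. Perm now: [1 4 2 3]

Answer: 1 4 2 3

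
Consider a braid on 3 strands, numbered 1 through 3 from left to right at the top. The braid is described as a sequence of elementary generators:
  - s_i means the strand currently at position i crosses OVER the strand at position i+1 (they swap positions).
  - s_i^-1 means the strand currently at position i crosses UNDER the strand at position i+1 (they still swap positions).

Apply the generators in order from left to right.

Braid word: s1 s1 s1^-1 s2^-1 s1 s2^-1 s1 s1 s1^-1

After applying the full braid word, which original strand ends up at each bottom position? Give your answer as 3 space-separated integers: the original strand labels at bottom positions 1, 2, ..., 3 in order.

Gen 1 (s1): strand 1 crosses over strand 2. Perm now: [2 1 3]
Gen 2 (s1): strand 2 crosses over strand 1. Perm now: [1 2 3]
Gen 3 (s1^-1): strand 1 crosses under strand 2. Perm now: [2 1 3]
Gen 4 (s2^-1): strand 1 crosses under strand 3. Perm now: [2 3 1]
Gen 5 (s1): strand 2 crosses over strand 3. Perm now: [3 2 1]
Gen 6 (s2^-1): strand 2 crosses under strand 1. Perm now: [3 1 2]
Gen 7 (s1): strand 3 crosses over strand 1. Perm now: [1 3 2]
Gen 8 (s1): strand 1 crosses over strand 3. Perm now: [3 1 2]
Gen 9 (s1^-1): strand 3 crosses under strand 1. Perm now: [1 3 2]

Answer: 1 3 2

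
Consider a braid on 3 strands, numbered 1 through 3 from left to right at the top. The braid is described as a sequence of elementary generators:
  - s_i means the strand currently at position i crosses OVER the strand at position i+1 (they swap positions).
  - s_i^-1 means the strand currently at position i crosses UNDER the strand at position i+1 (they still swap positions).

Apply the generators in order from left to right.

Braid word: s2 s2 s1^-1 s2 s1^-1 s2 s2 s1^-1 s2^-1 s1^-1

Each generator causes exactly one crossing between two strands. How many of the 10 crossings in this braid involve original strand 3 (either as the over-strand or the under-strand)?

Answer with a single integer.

Answer: 6

Derivation:
Gen 1: crossing 2x3. Involves strand 3? yes. Count so far: 1
Gen 2: crossing 3x2. Involves strand 3? yes. Count so far: 2
Gen 3: crossing 1x2. Involves strand 3? no. Count so far: 2
Gen 4: crossing 1x3. Involves strand 3? yes. Count so far: 3
Gen 5: crossing 2x3. Involves strand 3? yes. Count so far: 4
Gen 6: crossing 2x1. Involves strand 3? no. Count so far: 4
Gen 7: crossing 1x2. Involves strand 3? no. Count so far: 4
Gen 8: crossing 3x2. Involves strand 3? yes. Count so far: 5
Gen 9: crossing 3x1. Involves strand 3? yes. Count so far: 6
Gen 10: crossing 2x1. Involves strand 3? no. Count so far: 6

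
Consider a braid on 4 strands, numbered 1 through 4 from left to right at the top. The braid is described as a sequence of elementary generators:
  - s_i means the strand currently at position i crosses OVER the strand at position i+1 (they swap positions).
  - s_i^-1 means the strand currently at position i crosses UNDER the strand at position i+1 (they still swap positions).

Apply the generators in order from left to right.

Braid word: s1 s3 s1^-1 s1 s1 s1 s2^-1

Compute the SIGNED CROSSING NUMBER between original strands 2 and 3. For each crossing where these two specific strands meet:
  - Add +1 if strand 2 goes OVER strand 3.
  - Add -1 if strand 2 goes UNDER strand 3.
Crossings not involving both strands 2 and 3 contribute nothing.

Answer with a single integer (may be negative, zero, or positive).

Gen 1: crossing 1x2. Both 2&3? no. Sum: 0
Gen 2: crossing 3x4. Both 2&3? no. Sum: 0
Gen 3: crossing 2x1. Both 2&3? no. Sum: 0
Gen 4: crossing 1x2. Both 2&3? no. Sum: 0
Gen 5: crossing 2x1. Both 2&3? no. Sum: 0
Gen 6: crossing 1x2. Both 2&3? no. Sum: 0
Gen 7: crossing 1x4. Both 2&3? no. Sum: 0

Answer: 0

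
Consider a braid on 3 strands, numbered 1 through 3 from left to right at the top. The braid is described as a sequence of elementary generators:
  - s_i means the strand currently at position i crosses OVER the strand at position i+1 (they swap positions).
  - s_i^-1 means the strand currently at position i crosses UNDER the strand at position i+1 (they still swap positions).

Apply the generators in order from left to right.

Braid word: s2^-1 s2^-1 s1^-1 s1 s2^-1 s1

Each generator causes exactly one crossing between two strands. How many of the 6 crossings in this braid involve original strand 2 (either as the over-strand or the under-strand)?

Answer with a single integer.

Answer: 5

Derivation:
Gen 1: crossing 2x3. Involves strand 2? yes. Count so far: 1
Gen 2: crossing 3x2. Involves strand 2? yes. Count so far: 2
Gen 3: crossing 1x2. Involves strand 2? yes. Count so far: 3
Gen 4: crossing 2x1. Involves strand 2? yes. Count so far: 4
Gen 5: crossing 2x3. Involves strand 2? yes. Count so far: 5
Gen 6: crossing 1x3. Involves strand 2? no. Count so far: 5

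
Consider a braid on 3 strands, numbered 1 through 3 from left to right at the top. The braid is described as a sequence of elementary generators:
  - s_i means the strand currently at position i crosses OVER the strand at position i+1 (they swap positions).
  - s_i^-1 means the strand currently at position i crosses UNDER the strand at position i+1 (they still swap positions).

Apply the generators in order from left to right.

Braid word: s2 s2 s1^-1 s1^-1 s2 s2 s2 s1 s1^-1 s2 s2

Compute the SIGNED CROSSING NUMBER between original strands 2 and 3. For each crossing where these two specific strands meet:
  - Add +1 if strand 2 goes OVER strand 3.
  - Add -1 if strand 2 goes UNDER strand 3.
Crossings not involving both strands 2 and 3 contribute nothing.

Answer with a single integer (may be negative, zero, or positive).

Answer: 1

Derivation:
Gen 1: 2 over 3. Both 2&3? yes. Contrib: +1. Sum: 1
Gen 2: 3 over 2. Both 2&3? yes. Contrib: -1. Sum: 0
Gen 3: crossing 1x2. Both 2&3? no. Sum: 0
Gen 4: crossing 2x1. Both 2&3? no. Sum: 0
Gen 5: 2 over 3. Both 2&3? yes. Contrib: +1. Sum: 1
Gen 6: 3 over 2. Both 2&3? yes. Contrib: -1. Sum: 0
Gen 7: 2 over 3. Both 2&3? yes. Contrib: +1. Sum: 1
Gen 8: crossing 1x3. Both 2&3? no. Sum: 1
Gen 9: crossing 3x1. Both 2&3? no. Sum: 1
Gen 10: 3 over 2. Both 2&3? yes. Contrib: -1. Sum: 0
Gen 11: 2 over 3. Both 2&3? yes. Contrib: +1. Sum: 1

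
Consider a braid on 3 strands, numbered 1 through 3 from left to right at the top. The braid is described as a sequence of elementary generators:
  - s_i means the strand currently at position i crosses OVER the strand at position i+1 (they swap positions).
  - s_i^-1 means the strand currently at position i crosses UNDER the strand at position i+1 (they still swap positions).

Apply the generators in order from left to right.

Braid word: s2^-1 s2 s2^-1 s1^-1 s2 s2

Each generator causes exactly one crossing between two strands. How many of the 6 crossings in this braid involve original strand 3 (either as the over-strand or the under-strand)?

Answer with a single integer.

Answer: 4

Derivation:
Gen 1: crossing 2x3. Involves strand 3? yes. Count so far: 1
Gen 2: crossing 3x2. Involves strand 3? yes. Count so far: 2
Gen 3: crossing 2x3. Involves strand 3? yes. Count so far: 3
Gen 4: crossing 1x3. Involves strand 3? yes. Count so far: 4
Gen 5: crossing 1x2. Involves strand 3? no. Count so far: 4
Gen 6: crossing 2x1. Involves strand 3? no. Count so far: 4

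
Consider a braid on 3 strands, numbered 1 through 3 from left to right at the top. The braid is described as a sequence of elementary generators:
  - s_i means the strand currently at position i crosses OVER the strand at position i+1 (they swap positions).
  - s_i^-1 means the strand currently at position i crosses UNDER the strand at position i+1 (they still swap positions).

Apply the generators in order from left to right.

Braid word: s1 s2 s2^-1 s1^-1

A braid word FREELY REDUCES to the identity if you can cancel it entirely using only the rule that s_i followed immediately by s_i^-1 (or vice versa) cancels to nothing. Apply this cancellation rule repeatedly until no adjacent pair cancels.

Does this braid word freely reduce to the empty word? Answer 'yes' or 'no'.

Gen 1 (s1): push. Stack: [s1]
Gen 2 (s2): push. Stack: [s1 s2]
Gen 3 (s2^-1): cancels prior s2. Stack: [s1]
Gen 4 (s1^-1): cancels prior s1. Stack: []
Reduced word: (empty)

Answer: yes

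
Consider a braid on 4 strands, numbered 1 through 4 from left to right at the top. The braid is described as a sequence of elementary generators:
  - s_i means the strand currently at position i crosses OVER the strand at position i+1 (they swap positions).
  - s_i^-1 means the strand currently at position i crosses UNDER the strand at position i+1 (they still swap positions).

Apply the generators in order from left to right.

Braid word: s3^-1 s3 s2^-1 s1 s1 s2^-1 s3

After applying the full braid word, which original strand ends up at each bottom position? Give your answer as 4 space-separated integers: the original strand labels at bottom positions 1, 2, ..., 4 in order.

Gen 1 (s3^-1): strand 3 crosses under strand 4. Perm now: [1 2 4 3]
Gen 2 (s3): strand 4 crosses over strand 3. Perm now: [1 2 3 4]
Gen 3 (s2^-1): strand 2 crosses under strand 3. Perm now: [1 3 2 4]
Gen 4 (s1): strand 1 crosses over strand 3. Perm now: [3 1 2 4]
Gen 5 (s1): strand 3 crosses over strand 1. Perm now: [1 3 2 4]
Gen 6 (s2^-1): strand 3 crosses under strand 2. Perm now: [1 2 3 4]
Gen 7 (s3): strand 3 crosses over strand 4. Perm now: [1 2 4 3]

Answer: 1 2 4 3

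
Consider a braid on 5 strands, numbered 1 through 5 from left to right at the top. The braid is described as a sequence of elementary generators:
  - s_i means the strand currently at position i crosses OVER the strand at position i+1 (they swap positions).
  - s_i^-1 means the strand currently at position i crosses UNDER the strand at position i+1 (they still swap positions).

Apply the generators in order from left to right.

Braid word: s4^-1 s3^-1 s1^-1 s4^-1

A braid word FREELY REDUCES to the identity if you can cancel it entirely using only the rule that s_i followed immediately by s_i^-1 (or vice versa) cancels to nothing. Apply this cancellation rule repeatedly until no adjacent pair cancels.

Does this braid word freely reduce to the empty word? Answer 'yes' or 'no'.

Gen 1 (s4^-1): push. Stack: [s4^-1]
Gen 2 (s3^-1): push. Stack: [s4^-1 s3^-1]
Gen 3 (s1^-1): push. Stack: [s4^-1 s3^-1 s1^-1]
Gen 4 (s4^-1): push. Stack: [s4^-1 s3^-1 s1^-1 s4^-1]
Reduced word: s4^-1 s3^-1 s1^-1 s4^-1

Answer: no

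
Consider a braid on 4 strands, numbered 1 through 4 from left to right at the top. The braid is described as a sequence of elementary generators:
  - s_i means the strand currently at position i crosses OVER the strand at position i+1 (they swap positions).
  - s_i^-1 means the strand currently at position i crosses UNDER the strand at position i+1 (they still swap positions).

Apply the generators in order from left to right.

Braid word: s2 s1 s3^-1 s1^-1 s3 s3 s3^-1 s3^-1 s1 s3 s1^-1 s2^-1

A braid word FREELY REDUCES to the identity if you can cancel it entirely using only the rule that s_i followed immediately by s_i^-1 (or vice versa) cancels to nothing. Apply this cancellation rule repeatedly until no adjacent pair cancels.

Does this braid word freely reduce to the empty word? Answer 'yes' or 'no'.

Answer: yes

Derivation:
Gen 1 (s2): push. Stack: [s2]
Gen 2 (s1): push. Stack: [s2 s1]
Gen 3 (s3^-1): push. Stack: [s2 s1 s3^-1]
Gen 4 (s1^-1): push. Stack: [s2 s1 s3^-1 s1^-1]
Gen 5 (s3): push. Stack: [s2 s1 s3^-1 s1^-1 s3]
Gen 6 (s3): push. Stack: [s2 s1 s3^-1 s1^-1 s3 s3]
Gen 7 (s3^-1): cancels prior s3. Stack: [s2 s1 s3^-1 s1^-1 s3]
Gen 8 (s3^-1): cancels prior s3. Stack: [s2 s1 s3^-1 s1^-1]
Gen 9 (s1): cancels prior s1^-1. Stack: [s2 s1 s3^-1]
Gen 10 (s3): cancels prior s3^-1. Stack: [s2 s1]
Gen 11 (s1^-1): cancels prior s1. Stack: [s2]
Gen 12 (s2^-1): cancels prior s2. Stack: []
Reduced word: (empty)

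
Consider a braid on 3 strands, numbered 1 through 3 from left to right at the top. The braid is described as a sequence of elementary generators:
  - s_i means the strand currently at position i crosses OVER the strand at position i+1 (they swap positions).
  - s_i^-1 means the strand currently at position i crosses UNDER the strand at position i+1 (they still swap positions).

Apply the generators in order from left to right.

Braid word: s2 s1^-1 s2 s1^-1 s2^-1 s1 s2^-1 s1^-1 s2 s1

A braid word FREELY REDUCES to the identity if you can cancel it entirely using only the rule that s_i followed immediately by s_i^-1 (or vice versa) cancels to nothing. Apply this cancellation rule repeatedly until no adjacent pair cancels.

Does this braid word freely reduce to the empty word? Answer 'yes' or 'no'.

Gen 1 (s2): push. Stack: [s2]
Gen 2 (s1^-1): push. Stack: [s2 s1^-1]
Gen 3 (s2): push. Stack: [s2 s1^-1 s2]
Gen 4 (s1^-1): push. Stack: [s2 s1^-1 s2 s1^-1]
Gen 5 (s2^-1): push. Stack: [s2 s1^-1 s2 s1^-1 s2^-1]
Gen 6 (s1): push. Stack: [s2 s1^-1 s2 s1^-1 s2^-1 s1]
Gen 7 (s2^-1): push. Stack: [s2 s1^-1 s2 s1^-1 s2^-1 s1 s2^-1]
Gen 8 (s1^-1): push. Stack: [s2 s1^-1 s2 s1^-1 s2^-1 s1 s2^-1 s1^-1]
Gen 9 (s2): push. Stack: [s2 s1^-1 s2 s1^-1 s2^-1 s1 s2^-1 s1^-1 s2]
Gen 10 (s1): push. Stack: [s2 s1^-1 s2 s1^-1 s2^-1 s1 s2^-1 s1^-1 s2 s1]
Reduced word: s2 s1^-1 s2 s1^-1 s2^-1 s1 s2^-1 s1^-1 s2 s1

Answer: no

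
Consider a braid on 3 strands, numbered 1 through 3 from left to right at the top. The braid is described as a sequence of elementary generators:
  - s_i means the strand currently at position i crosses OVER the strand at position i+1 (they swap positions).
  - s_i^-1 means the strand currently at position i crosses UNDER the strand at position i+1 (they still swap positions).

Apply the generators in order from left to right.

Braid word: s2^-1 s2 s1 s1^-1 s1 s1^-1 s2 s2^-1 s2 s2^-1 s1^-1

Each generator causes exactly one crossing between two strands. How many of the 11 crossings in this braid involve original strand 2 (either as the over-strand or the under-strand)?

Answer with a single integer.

Answer: 11

Derivation:
Gen 1: crossing 2x3. Involves strand 2? yes. Count so far: 1
Gen 2: crossing 3x2. Involves strand 2? yes. Count so far: 2
Gen 3: crossing 1x2. Involves strand 2? yes. Count so far: 3
Gen 4: crossing 2x1. Involves strand 2? yes. Count so far: 4
Gen 5: crossing 1x2. Involves strand 2? yes. Count so far: 5
Gen 6: crossing 2x1. Involves strand 2? yes. Count so far: 6
Gen 7: crossing 2x3. Involves strand 2? yes. Count so far: 7
Gen 8: crossing 3x2. Involves strand 2? yes. Count so far: 8
Gen 9: crossing 2x3. Involves strand 2? yes. Count so far: 9
Gen 10: crossing 3x2. Involves strand 2? yes. Count so far: 10
Gen 11: crossing 1x2. Involves strand 2? yes. Count so far: 11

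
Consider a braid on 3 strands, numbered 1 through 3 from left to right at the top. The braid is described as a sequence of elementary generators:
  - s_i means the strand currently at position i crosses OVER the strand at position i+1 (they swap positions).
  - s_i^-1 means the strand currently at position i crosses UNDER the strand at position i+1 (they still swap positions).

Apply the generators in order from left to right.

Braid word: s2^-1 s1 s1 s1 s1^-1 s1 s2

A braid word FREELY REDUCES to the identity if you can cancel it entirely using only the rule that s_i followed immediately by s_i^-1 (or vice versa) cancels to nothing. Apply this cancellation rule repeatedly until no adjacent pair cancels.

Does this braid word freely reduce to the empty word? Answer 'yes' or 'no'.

Gen 1 (s2^-1): push. Stack: [s2^-1]
Gen 2 (s1): push. Stack: [s2^-1 s1]
Gen 3 (s1): push. Stack: [s2^-1 s1 s1]
Gen 4 (s1): push. Stack: [s2^-1 s1 s1 s1]
Gen 5 (s1^-1): cancels prior s1. Stack: [s2^-1 s1 s1]
Gen 6 (s1): push. Stack: [s2^-1 s1 s1 s1]
Gen 7 (s2): push. Stack: [s2^-1 s1 s1 s1 s2]
Reduced word: s2^-1 s1 s1 s1 s2

Answer: no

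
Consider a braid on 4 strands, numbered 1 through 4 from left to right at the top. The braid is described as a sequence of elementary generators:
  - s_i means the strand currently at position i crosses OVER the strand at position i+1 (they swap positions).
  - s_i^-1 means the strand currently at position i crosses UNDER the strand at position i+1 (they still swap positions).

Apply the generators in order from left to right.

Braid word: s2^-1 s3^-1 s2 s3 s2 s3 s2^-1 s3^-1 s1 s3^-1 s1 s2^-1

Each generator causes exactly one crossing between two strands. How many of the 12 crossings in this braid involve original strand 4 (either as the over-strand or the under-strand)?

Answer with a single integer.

Answer: 6

Derivation:
Gen 1: crossing 2x3. Involves strand 4? no. Count so far: 0
Gen 2: crossing 2x4. Involves strand 4? yes. Count so far: 1
Gen 3: crossing 3x4. Involves strand 4? yes. Count so far: 2
Gen 4: crossing 3x2. Involves strand 4? no. Count so far: 2
Gen 5: crossing 4x2. Involves strand 4? yes. Count so far: 3
Gen 6: crossing 4x3. Involves strand 4? yes. Count so far: 4
Gen 7: crossing 2x3. Involves strand 4? no. Count so far: 4
Gen 8: crossing 2x4. Involves strand 4? yes. Count so far: 5
Gen 9: crossing 1x3. Involves strand 4? no. Count so far: 5
Gen 10: crossing 4x2. Involves strand 4? yes. Count so far: 6
Gen 11: crossing 3x1. Involves strand 4? no. Count so far: 6
Gen 12: crossing 3x2. Involves strand 4? no. Count so far: 6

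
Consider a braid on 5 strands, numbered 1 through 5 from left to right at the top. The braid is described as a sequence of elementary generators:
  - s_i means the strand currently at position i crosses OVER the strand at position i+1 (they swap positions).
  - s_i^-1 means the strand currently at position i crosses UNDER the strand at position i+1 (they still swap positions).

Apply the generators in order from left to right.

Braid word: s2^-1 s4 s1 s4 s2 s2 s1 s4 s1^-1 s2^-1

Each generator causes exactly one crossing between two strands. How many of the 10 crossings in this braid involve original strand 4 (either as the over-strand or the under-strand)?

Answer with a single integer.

Gen 1: crossing 2x3. Involves strand 4? no. Count so far: 0
Gen 2: crossing 4x5. Involves strand 4? yes. Count so far: 1
Gen 3: crossing 1x3. Involves strand 4? no. Count so far: 1
Gen 4: crossing 5x4. Involves strand 4? yes. Count so far: 2
Gen 5: crossing 1x2. Involves strand 4? no. Count so far: 2
Gen 6: crossing 2x1. Involves strand 4? no. Count so far: 2
Gen 7: crossing 3x1. Involves strand 4? no. Count so far: 2
Gen 8: crossing 4x5. Involves strand 4? yes. Count so far: 3
Gen 9: crossing 1x3. Involves strand 4? no. Count so far: 3
Gen 10: crossing 1x2. Involves strand 4? no. Count so far: 3

Answer: 3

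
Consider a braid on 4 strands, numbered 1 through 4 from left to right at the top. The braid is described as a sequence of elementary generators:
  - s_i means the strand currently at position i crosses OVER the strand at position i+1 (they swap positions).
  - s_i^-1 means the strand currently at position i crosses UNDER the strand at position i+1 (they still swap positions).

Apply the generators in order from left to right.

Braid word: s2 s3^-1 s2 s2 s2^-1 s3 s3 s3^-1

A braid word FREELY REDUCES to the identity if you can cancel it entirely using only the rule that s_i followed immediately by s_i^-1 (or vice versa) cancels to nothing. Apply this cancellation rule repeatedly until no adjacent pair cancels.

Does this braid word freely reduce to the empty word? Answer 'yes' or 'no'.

Answer: no

Derivation:
Gen 1 (s2): push. Stack: [s2]
Gen 2 (s3^-1): push. Stack: [s2 s3^-1]
Gen 3 (s2): push. Stack: [s2 s3^-1 s2]
Gen 4 (s2): push. Stack: [s2 s3^-1 s2 s2]
Gen 5 (s2^-1): cancels prior s2. Stack: [s2 s3^-1 s2]
Gen 6 (s3): push. Stack: [s2 s3^-1 s2 s3]
Gen 7 (s3): push. Stack: [s2 s3^-1 s2 s3 s3]
Gen 8 (s3^-1): cancels prior s3. Stack: [s2 s3^-1 s2 s3]
Reduced word: s2 s3^-1 s2 s3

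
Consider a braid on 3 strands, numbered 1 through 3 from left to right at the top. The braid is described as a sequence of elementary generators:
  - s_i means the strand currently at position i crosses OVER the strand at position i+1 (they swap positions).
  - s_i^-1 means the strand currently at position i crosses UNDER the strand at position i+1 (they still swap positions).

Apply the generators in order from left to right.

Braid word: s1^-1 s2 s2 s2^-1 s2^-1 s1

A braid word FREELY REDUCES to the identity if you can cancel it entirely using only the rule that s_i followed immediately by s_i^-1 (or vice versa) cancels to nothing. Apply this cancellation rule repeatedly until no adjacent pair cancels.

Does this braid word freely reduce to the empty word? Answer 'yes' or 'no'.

Gen 1 (s1^-1): push. Stack: [s1^-1]
Gen 2 (s2): push. Stack: [s1^-1 s2]
Gen 3 (s2): push. Stack: [s1^-1 s2 s2]
Gen 4 (s2^-1): cancels prior s2. Stack: [s1^-1 s2]
Gen 5 (s2^-1): cancels prior s2. Stack: [s1^-1]
Gen 6 (s1): cancels prior s1^-1. Stack: []
Reduced word: (empty)

Answer: yes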